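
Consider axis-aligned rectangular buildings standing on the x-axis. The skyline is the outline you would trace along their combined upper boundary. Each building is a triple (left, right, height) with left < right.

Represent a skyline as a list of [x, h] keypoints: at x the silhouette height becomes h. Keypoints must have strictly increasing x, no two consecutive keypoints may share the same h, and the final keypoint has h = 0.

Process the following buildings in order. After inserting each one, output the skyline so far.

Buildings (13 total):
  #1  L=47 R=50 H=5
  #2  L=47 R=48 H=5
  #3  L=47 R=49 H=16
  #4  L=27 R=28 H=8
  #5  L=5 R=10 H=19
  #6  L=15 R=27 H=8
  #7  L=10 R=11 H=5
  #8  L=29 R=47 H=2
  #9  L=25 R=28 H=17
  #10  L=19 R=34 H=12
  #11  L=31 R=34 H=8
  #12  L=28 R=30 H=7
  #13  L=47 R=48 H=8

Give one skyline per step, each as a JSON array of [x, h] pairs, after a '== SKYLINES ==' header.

== SKYLINES ==
[[47,5],[50,0]]
[[47,5],[50,0]]
[[47,16],[49,5],[50,0]]
[[27,8],[28,0],[47,16],[49,5],[50,0]]
[[5,19],[10,0],[27,8],[28,0],[47,16],[49,5],[50,0]]
[[5,19],[10,0],[15,8],[28,0],[47,16],[49,5],[50,0]]
[[5,19],[10,5],[11,0],[15,8],[28,0],[47,16],[49,5],[50,0]]
[[5,19],[10,5],[11,0],[15,8],[28,0],[29,2],[47,16],[49,5],[50,0]]
[[5,19],[10,5],[11,0],[15,8],[25,17],[28,0],[29,2],[47,16],[49,5],[50,0]]
[[5,19],[10,5],[11,0],[15,8],[19,12],[25,17],[28,12],[34,2],[47,16],[49,5],[50,0]]
[[5,19],[10,5],[11,0],[15,8],[19,12],[25,17],[28,12],[34,2],[47,16],[49,5],[50,0]]
[[5,19],[10,5],[11,0],[15,8],[19,12],[25,17],[28,12],[34,2],[47,16],[49,5],[50,0]]
[[5,19],[10,5],[11,0],[15,8],[19,12],[25,17],[28,12],[34,2],[47,16],[49,5],[50,0]]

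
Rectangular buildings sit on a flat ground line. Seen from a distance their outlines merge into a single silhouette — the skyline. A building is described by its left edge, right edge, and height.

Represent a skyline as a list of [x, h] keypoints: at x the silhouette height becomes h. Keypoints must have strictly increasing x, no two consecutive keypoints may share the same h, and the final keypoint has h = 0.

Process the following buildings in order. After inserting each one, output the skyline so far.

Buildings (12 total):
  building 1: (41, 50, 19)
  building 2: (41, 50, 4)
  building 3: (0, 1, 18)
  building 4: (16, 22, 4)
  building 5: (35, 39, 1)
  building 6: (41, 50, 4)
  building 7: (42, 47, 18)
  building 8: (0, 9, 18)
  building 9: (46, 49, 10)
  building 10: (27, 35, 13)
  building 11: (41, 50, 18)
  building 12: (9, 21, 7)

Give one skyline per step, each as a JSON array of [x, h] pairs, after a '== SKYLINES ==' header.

== SKYLINES ==
[[41,19],[50,0]]
[[41,19],[50,0]]
[[0,18],[1,0],[41,19],[50,0]]
[[0,18],[1,0],[16,4],[22,0],[41,19],[50,0]]
[[0,18],[1,0],[16,4],[22,0],[35,1],[39,0],[41,19],[50,0]]
[[0,18],[1,0],[16,4],[22,0],[35,1],[39,0],[41,19],[50,0]]
[[0,18],[1,0],[16,4],[22,0],[35,1],[39,0],[41,19],[50,0]]
[[0,18],[9,0],[16,4],[22,0],[35,1],[39,0],[41,19],[50,0]]
[[0,18],[9,0],[16,4],[22,0],[35,1],[39,0],[41,19],[50,0]]
[[0,18],[9,0],[16,4],[22,0],[27,13],[35,1],[39,0],[41,19],[50,0]]
[[0,18],[9,0],[16,4],[22,0],[27,13],[35,1],[39,0],[41,19],[50,0]]
[[0,18],[9,7],[21,4],[22,0],[27,13],[35,1],[39,0],[41,19],[50,0]]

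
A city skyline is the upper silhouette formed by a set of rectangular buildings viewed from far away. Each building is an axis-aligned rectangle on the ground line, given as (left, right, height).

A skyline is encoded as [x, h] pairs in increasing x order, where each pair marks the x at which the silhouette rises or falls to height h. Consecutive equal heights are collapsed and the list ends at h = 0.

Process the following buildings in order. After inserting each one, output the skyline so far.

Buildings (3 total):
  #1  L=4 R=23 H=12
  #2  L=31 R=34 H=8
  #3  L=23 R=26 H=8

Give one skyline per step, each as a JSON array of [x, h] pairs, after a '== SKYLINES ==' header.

== SKYLINES ==
[[4,12],[23,0]]
[[4,12],[23,0],[31,8],[34,0]]
[[4,12],[23,8],[26,0],[31,8],[34,0]]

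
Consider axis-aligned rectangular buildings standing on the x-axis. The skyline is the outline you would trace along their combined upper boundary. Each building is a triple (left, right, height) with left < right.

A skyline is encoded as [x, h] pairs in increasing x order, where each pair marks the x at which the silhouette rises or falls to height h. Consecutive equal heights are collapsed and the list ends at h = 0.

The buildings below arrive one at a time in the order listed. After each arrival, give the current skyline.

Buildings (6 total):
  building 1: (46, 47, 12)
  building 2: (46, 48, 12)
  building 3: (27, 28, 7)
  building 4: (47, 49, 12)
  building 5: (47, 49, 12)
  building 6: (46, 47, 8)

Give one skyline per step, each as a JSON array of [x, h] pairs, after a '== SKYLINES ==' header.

== SKYLINES ==
[[46,12],[47,0]]
[[46,12],[48,0]]
[[27,7],[28,0],[46,12],[48,0]]
[[27,7],[28,0],[46,12],[49,0]]
[[27,7],[28,0],[46,12],[49,0]]
[[27,7],[28,0],[46,12],[49,0]]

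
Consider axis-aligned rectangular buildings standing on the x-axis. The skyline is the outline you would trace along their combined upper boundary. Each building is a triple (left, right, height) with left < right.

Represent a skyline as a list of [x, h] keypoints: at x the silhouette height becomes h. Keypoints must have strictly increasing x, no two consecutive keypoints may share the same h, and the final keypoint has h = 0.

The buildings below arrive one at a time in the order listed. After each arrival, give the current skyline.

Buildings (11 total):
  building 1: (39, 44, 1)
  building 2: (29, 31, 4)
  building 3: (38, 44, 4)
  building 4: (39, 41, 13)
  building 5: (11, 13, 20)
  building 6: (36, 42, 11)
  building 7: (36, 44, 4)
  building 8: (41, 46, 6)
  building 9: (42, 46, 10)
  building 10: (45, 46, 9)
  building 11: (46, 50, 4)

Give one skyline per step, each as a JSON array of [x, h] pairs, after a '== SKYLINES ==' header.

== SKYLINES ==
[[39,1],[44,0]]
[[29,4],[31,0],[39,1],[44,0]]
[[29,4],[31,0],[38,4],[44,0]]
[[29,4],[31,0],[38,4],[39,13],[41,4],[44,0]]
[[11,20],[13,0],[29,4],[31,0],[38,4],[39,13],[41,4],[44,0]]
[[11,20],[13,0],[29,4],[31,0],[36,11],[39,13],[41,11],[42,4],[44,0]]
[[11,20],[13,0],[29,4],[31,0],[36,11],[39,13],[41,11],[42,4],[44,0]]
[[11,20],[13,0],[29,4],[31,0],[36,11],[39,13],[41,11],[42,6],[46,0]]
[[11,20],[13,0],[29,4],[31,0],[36,11],[39,13],[41,11],[42,10],[46,0]]
[[11,20],[13,0],[29,4],[31,0],[36,11],[39,13],[41,11],[42,10],[46,0]]
[[11,20],[13,0],[29,4],[31,0],[36,11],[39,13],[41,11],[42,10],[46,4],[50,0]]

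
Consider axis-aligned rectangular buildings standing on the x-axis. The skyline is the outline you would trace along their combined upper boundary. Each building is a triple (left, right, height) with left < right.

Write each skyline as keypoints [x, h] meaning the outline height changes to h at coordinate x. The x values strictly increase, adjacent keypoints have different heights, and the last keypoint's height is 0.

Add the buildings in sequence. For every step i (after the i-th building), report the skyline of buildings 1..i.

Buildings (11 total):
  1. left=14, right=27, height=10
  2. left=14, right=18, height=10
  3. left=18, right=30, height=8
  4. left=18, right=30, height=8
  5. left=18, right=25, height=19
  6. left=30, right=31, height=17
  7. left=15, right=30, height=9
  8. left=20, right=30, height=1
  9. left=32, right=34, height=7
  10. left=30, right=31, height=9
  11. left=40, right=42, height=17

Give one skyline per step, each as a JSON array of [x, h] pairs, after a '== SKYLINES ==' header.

== SKYLINES ==
[[14,10],[27,0]]
[[14,10],[27,0]]
[[14,10],[27,8],[30,0]]
[[14,10],[27,8],[30,0]]
[[14,10],[18,19],[25,10],[27,8],[30,0]]
[[14,10],[18,19],[25,10],[27,8],[30,17],[31,0]]
[[14,10],[18,19],[25,10],[27,9],[30,17],[31,0]]
[[14,10],[18,19],[25,10],[27,9],[30,17],[31,0]]
[[14,10],[18,19],[25,10],[27,9],[30,17],[31,0],[32,7],[34,0]]
[[14,10],[18,19],[25,10],[27,9],[30,17],[31,0],[32,7],[34,0]]
[[14,10],[18,19],[25,10],[27,9],[30,17],[31,0],[32,7],[34,0],[40,17],[42,0]]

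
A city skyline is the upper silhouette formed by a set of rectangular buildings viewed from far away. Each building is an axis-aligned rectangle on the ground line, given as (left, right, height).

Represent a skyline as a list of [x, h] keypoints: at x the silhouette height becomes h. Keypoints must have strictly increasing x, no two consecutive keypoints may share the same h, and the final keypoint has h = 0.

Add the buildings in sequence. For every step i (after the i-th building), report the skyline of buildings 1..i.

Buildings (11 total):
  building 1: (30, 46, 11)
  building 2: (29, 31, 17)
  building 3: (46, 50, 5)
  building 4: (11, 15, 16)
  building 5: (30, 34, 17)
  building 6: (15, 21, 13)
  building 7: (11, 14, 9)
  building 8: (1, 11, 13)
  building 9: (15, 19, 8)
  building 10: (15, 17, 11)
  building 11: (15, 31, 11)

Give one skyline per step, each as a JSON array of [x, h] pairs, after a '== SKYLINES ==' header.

== SKYLINES ==
[[30,11],[46,0]]
[[29,17],[31,11],[46,0]]
[[29,17],[31,11],[46,5],[50,0]]
[[11,16],[15,0],[29,17],[31,11],[46,5],[50,0]]
[[11,16],[15,0],[29,17],[34,11],[46,5],[50,0]]
[[11,16],[15,13],[21,0],[29,17],[34,11],[46,5],[50,0]]
[[11,16],[15,13],[21,0],[29,17],[34,11],[46,5],[50,0]]
[[1,13],[11,16],[15,13],[21,0],[29,17],[34,11],[46,5],[50,0]]
[[1,13],[11,16],[15,13],[21,0],[29,17],[34,11],[46,5],[50,0]]
[[1,13],[11,16],[15,13],[21,0],[29,17],[34,11],[46,5],[50,0]]
[[1,13],[11,16],[15,13],[21,11],[29,17],[34,11],[46,5],[50,0]]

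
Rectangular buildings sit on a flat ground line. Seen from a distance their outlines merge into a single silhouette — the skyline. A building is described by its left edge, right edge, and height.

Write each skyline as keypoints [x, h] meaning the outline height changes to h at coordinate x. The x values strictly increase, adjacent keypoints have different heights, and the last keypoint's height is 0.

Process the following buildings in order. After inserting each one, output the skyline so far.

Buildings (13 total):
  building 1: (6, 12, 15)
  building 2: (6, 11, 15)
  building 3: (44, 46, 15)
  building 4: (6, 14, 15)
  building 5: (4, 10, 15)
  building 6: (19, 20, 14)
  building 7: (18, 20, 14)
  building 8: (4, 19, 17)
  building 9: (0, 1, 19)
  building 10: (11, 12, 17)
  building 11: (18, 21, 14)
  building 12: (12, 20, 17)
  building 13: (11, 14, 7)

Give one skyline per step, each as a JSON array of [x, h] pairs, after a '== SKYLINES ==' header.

== SKYLINES ==
[[6,15],[12,0]]
[[6,15],[12,0]]
[[6,15],[12,0],[44,15],[46,0]]
[[6,15],[14,0],[44,15],[46,0]]
[[4,15],[14,0],[44,15],[46,0]]
[[4,15],[14,0],[19,14],[20,0],[44,15],[46,0]]
[[4,15],[14,0],[18,14],[20,0],[44,15],[46,0]]
[[4,17],[19,14],[20,0],[44,15],[46,0]]
[[0,19],[1,0],[4,17],[19,14],[20,0],[44,15],[46,0]]
[[0,19],[1,0],[4,17],[19,14],[20,0],[44,15],[46,0]]
[[0,19],[1,0],[4,17],[19,14],[21,0],[44,15],[46,0]]
[[0,19],[1,0],[4,17],[20,14],[21,0],[44,15],[46,0]]
[[0,19],[1,0],[4,17],[20,14],[21,0],[44,15],[46,0]]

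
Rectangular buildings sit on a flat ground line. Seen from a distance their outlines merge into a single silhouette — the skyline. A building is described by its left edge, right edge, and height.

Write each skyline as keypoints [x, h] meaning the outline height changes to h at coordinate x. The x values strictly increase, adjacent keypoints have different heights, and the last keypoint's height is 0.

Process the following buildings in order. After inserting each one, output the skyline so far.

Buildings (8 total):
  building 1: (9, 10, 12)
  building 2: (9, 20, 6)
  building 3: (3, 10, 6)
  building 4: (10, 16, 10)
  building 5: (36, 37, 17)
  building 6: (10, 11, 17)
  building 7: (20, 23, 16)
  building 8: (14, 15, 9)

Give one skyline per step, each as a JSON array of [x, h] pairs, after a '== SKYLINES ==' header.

== SKYLINES ==
[[9,12],[10,0]]
[[9,12],[10,6],[20,0]]
[[3,6],[9,12],[10,6],[20,0]]
[[3,6],[9,12],[10,10],[16,6],[20,0]]
[[3,6],[9,12],[10,10],[16,6],[20,0],[36,17],[37,0]]
[[3,6],[9,12],[10,17],[11,10],[16,6],[20,0],[36,17],[37,0]]
[[3,6],[9,12],[10,17],[11,10],[16,6],[20,16],[23,0],[36,17],[37,0]]
[[3,6],[9,12],[10,17],[11,10],[16,6],[20,16],[23,0],[36,17],[37,0]]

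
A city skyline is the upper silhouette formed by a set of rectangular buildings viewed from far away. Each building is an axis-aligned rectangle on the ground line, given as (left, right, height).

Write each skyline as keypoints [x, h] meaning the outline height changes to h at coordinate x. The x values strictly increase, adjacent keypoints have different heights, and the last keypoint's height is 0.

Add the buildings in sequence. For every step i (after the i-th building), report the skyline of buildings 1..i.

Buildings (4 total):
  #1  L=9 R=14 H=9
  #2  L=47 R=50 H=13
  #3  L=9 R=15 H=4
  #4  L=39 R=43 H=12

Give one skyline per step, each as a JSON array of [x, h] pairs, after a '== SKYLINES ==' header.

== SKYLINES ==
[[9,9],[14,0]]
[[9,9],[14,0],[47,13],[50,0]]
[[9,9],[14,4],[15,0],[47,13],[50,0]]
[[9,9],[14,4],[15,0],[39,12],[43,0],[47,13],[50,0]]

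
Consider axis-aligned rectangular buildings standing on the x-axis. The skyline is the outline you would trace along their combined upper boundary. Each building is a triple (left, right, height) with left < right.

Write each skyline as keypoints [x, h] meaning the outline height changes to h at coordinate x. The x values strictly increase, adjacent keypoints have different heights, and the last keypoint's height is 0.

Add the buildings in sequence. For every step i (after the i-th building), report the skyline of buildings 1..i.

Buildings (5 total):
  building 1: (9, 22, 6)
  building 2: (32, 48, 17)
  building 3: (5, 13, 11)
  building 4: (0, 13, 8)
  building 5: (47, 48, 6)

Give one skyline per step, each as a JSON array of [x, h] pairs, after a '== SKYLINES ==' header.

== SKYLINES ==
[[9,6],[22,0]]
[[9,6],[22,0],[32,17],[48,0]]
[[5,11],[13,6],[22,0],[32,17],[48,0]]
[[0,8],[5,11],[13,6],[22,0],[32,17],[48,0]]
[[0,8],[5,11],[13,6],[22,0],[32,17],[48,0]]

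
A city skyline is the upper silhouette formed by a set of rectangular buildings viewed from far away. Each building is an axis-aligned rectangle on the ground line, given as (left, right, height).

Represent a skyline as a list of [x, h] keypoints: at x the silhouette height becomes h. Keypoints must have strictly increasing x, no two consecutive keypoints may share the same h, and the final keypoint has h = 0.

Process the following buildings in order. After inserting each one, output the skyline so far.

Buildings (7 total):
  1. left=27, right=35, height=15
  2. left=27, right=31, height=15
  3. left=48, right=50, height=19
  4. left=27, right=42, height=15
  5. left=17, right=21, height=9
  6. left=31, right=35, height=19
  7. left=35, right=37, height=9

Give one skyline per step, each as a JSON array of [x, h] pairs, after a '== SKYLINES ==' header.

== SKYLINES ==
[[27,15],[35,0]]
[[27,15],[35,0]]
[[27,15],[35,0],[48,19],[50,0]]
[[27,15],[42,0],[48,19],[50,0]]
[[17,9],[21,0],[27,15],[42,0],[48,19],[50,0]]
[[17,9],[21,0],[27,15],[31,19],[35,15],[42,0],[48,19],[50,0]]
[[17,9],[21,0],[27,15],[31,19],[35,15],[42,0],[48,19],[50,0]]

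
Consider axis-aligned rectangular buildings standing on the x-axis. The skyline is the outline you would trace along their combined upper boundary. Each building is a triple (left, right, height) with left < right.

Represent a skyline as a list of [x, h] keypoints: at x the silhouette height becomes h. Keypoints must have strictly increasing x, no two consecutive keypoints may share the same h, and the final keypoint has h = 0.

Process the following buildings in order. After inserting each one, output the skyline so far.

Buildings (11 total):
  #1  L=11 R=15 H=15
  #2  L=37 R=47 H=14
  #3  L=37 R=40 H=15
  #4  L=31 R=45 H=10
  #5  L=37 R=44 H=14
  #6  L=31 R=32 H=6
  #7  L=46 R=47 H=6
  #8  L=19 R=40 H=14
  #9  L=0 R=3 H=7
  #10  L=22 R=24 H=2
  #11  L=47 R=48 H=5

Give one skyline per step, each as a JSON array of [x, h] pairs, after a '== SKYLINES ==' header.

== SKYLINES ==
[[11,15],[15,0]]
[[11,15],[15,0],[37,14],[47,0]]
[[11,15],[15,0],[37,15],[40,14],[47,0]]
[[11,15],[15,0],[31,10],[37,15],[40,14],[47,0]]
[[11,15],[15,0],[31,10],[37,15],[40,14],[47,0]]
[[11,15],[15,0],[31,10],[37,15],[40,14],[47,0]]
[[11,15],[15,0],[31,10],[37,15],[40,14],[47,0]]
[[11,15],[15,0],[19,14],[37,15],[40,14],[47,0]]
[[0,7],[3,0],[11,15],[15,0],[19,14],[37,15],[40,14],[47,0]]
[[0,7],[3,0],[11,15],[15,0],[19,14],[37,15],[40,14],[47,0]]
[[0,7],[3,0],[11,15],[15,0],[19,14],[37,15],[40,14],[47,5],[48,0]]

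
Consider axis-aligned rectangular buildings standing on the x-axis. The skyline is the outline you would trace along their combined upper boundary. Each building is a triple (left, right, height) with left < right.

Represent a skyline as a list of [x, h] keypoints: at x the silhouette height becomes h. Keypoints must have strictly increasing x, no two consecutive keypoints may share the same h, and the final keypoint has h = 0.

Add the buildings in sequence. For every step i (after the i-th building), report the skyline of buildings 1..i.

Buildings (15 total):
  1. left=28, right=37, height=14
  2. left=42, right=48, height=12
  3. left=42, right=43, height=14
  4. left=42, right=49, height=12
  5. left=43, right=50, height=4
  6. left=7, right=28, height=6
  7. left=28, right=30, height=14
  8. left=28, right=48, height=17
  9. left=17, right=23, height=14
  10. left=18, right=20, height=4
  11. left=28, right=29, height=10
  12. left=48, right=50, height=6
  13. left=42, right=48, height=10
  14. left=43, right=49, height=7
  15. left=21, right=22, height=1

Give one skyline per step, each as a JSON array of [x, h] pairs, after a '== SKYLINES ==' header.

== SKYLINES ==
[[28,14],[37,0]]
[[28,14],[37,0],[42,12],[48,0]]
[[28,14],[37,0],[42,14],[43,12],[48,0]]
[[28,14],[37,0],[42,14],[43,12],[49,0]]
[[28,14],[37,0],[42,14],[43,12],[49,4],[50,0]]
[[7,6],[28,14],[37,0],[42,14],[43,12],[49,4],[50,0]]
[[7,6],[28,14],[37,0],[42,14],[43,12],[49,4],[50,0]]
[[7,6],[28,17],[48,12],[49,4],[50,0]]
[[7,6],[17,14],[23,6],[28,17],[48,12],[49,4],[50,0]]
[[7,6],[17,14],[23,6],[28,17],[48,12],[49,4],[50,0]]
[[7,6],[17,14],[23,6],[28,17],[48,12],[49,4],[50,0]]
[[7,6],[17,14],[23,6],[28,17],[48,12],[49,6],[50,0]]
[[7,6],[17,14],[23,6],[28,17],[48,12],[49,6],[50,0]]
[[7,6],[17,14],[23,6],[28,17],[48,12],[49,6],[50,0]]
[[7,6],[17,14],[23,6],[28,17],[48,12],[49,6],[50,0]]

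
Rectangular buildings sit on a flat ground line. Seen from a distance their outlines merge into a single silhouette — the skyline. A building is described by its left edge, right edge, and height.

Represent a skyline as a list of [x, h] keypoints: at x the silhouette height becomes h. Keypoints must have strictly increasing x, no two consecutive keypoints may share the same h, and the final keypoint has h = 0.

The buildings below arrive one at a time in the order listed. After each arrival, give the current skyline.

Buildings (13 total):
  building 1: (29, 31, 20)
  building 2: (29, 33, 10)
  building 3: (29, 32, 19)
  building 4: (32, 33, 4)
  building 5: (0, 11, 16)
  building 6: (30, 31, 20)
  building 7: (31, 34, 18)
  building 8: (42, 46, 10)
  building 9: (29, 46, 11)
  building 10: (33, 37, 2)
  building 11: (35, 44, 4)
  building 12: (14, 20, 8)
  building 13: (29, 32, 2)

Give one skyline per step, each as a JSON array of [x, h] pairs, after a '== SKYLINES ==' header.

== SKYLINES ==
[[29,20],[31,0]]
[[29,20],[31,10],[33,0]]
[[29,20],[31,19],[32,10],[33,0]]
[[29,20],[31,19],[32,10],[33,0]]
[[0,16],[11,0],[29,20],[31,19],[32,10],[33,0]]
[[0,16],[11,0],[29,20],[31,19],[32,10],[33,0]]
[[0,16],[11,0],[29,20],[31,19],[32,18],[34,0]]
[[0,16],[11,0],[29,20],[31,19],[32,18],[34,0],[42,10],[46,0]]
[[0,16],[11,0],[29,20],[31,19],[32,18],[34,11],[46,0]]
[[0,16],[11,0],[29,20],[31,19],[32,18],[34,11],[46,0]]
[[0,16],[11,0],[29,20],[31,19],[32,18],[34,11],[46,0]]
[[0,16],[11,0],[14,8],[20,0],[29,20],[31,19],[32,18],[34,11],[46,0]]
[[0,16],[11,0],[14,8],[20,0],[29,20],[31,19],[32,18],[34,11],[46,0]]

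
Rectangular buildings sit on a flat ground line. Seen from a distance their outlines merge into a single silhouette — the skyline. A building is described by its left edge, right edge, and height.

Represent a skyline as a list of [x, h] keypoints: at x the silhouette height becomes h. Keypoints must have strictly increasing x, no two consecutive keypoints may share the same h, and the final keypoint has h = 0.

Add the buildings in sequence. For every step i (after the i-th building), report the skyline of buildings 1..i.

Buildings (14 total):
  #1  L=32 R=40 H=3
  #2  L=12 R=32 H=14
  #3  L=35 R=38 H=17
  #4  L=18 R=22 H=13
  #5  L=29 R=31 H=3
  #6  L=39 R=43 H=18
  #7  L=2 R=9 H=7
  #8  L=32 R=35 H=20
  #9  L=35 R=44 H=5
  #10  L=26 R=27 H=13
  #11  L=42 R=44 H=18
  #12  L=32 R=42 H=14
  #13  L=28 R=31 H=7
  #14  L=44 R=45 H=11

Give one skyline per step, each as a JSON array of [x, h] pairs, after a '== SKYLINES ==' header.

== SKYLINES ==
[[32,3],[40,0]]
[[12,14],[32,3],[40,0]]
[[12,14],[32,3],[35,17],[38,3],[40,0]]
[[12,14],[32,3],[35,17],[38,3],[40,0]]
[[12,14],[32,3],[35,17],[38,3],[40,0]]
[[12,14],[32,3],[35,17],[38,3],[39,18],[43,0]]
[[2,7],[9,0],[12,14],[32,3],[35,17],[38,3],[39,18],[43,0]]
[[2,7],[9,0],[12,14],[32,20],[35,17],[38,3],[39,18],[43,0]]
[[2,7],[9,0],[12,14],[32,20],[35,17],[38,5],[39,18],[43,5],[44,0]]
[[2,7],[9,0],[12,14],[32,20],[35,17],[38,5],[39,18],[43,5],[44,0]]
[[2,7],[9,0],[12,14],[32,20],[35,17],[38,5],[39,18],[44,0]]
[[2,7],[9,0],[12,14],[32,20],[35,17],[38,14],[39,18],[44,0]]
[[2,7],[9,0],[12,14],[32,20],[35,17],[38,14],[39,18],[44,0]]
[[2,7],[9,0],[12,14],[32,20],[35,17],[38,14],[39,18],[44,11],[45,0]]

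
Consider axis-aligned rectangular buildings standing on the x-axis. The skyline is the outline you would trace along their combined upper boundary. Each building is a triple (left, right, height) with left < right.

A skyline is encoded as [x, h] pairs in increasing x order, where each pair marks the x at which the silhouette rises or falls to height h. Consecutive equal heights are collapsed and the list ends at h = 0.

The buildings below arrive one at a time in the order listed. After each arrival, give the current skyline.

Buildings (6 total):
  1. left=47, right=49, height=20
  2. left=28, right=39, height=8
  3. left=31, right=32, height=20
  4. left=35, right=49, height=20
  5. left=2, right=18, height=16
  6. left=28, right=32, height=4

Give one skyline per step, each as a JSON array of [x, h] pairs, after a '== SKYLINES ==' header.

== SKYLINES ==
[[47,20],[49,0]]
[[28,8],[39,0],[47,20],[49,0]]
[[28,8],[31,20],[32,8],[39,0],[47,20],[49,0]]
[[28,8],[31,20],[32,8],[35,20],[49,0]]
[[2,16],[18,0],[28,8],[31,20],[32,8],[35,20],[49,0]]
[[2,16],[18,0],[28,8],[31,20],[32,8],[35,20],[49,0]]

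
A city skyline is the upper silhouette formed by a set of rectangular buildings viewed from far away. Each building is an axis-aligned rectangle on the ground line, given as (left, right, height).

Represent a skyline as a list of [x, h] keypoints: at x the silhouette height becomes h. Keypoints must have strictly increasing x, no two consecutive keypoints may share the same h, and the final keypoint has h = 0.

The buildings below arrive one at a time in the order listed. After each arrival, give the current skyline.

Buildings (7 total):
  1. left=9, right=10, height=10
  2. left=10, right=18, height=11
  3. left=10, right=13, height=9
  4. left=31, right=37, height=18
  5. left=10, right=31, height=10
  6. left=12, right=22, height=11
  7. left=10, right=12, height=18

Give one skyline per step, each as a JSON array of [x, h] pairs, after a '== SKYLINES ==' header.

== SKYLINES ==
[[9,10],[10,0]]
[[9,10],[10,11],[18,0]]
[[9,10],[10,11],[18,0]]
[[9,10],[10,11],[18,0],[31,18],[37,0]]
[[9,10],[10,11],[18,10],[31,18],[37,0]]
[[9,10],[10,11],[22,10],[31,18],[37,0]]
[[9,10],[10,18],[12,11],[22,10],[31,18],[37,0]]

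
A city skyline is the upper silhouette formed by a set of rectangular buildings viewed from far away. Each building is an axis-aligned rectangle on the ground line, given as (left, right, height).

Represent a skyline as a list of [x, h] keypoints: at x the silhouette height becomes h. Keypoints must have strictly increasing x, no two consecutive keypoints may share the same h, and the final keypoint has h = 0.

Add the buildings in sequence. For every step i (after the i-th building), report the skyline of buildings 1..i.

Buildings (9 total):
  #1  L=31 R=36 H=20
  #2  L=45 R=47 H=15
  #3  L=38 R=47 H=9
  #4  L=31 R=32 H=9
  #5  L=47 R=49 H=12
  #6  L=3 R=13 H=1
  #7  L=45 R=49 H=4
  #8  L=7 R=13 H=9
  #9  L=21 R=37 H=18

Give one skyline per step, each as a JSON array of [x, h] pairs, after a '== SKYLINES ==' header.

== SKYLINES ==
[[31,20],[36,0]]
[[31,20],[36,0],[45,15],[47,0]]
[[31,20],[36,0],[38,9],[45,15],[47,0]]
[[31,20],[36,0],[38,9],[45,15],[47,0]]
[[31,20],[36,0],[38,9],[45,15],[47,12],[49,0]]
[[3,1],[13,0],[31,20],[36,0],[38,9],[45,15],[47,12],[49,0]]
[[3,1],[13,0],[31,20],[36,0],[38,9],[45,15],[47,12],[49,0]]
[[3,1],[7,9],[13,0],[31,20],[36,0],[38,9],[45,15],[47,12],[49,0]]
[[3,1],[7,9],[13,0],[21,18],[31,20],[36,18],[37,0],[38,9],[45,15],[47,12],[49,0]]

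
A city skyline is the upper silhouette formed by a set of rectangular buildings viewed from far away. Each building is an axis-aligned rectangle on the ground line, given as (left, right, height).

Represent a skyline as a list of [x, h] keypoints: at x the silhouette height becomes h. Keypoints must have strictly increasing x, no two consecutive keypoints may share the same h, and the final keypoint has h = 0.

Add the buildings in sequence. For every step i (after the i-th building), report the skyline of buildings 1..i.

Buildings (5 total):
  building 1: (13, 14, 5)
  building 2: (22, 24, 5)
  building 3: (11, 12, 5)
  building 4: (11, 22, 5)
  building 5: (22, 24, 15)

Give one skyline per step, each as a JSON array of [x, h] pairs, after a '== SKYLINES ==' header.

== SKYLINES ==
[[13,5],[14,0]]
[[13,5],[14,0],[22,5],[24,0]]
[[11,5],[12,0],[13,5],[14,0],[22,5],[24,0]]
[[11,5],[24,0]]
[[11,5],[22,15],[24,0]]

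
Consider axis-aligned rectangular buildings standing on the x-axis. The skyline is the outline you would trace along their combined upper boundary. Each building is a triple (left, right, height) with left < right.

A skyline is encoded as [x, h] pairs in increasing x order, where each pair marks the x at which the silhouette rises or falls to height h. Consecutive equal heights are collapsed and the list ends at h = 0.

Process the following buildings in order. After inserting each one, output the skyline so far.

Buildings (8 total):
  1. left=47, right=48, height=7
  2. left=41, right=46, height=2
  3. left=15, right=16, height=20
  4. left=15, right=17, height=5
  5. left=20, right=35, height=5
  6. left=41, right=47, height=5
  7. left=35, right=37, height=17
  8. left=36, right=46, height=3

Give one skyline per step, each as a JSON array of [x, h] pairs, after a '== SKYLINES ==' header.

== SKYLINES ==
[[47,7],[48,0]]
[[41,2],[46,0],[47,7],[48,0]]
[[15,20],[16,0],[41,2],[46,0],[47,7],[48,0]]
[[15,20],[16,5],[17,0],[41,2],[46,0],[47,7],[48,0]]
[[15,20],[16,5],[17,0],[20,5],[35,0],[41,2],[46,0],[47,7],[48,0]]
[[15,20],[16,5],[17,0],[20,5],[35,0],[41,5],[47,7],[48,0]]
[[15,20],[16,5],[17,0],[20,5],[35,17],[37,0],[41,5],[47,7],[48,0]]
[[15,20],[16,5],[17,0],[20,5],[35,17],[37,3],[41,5],[47,7],[48,0]]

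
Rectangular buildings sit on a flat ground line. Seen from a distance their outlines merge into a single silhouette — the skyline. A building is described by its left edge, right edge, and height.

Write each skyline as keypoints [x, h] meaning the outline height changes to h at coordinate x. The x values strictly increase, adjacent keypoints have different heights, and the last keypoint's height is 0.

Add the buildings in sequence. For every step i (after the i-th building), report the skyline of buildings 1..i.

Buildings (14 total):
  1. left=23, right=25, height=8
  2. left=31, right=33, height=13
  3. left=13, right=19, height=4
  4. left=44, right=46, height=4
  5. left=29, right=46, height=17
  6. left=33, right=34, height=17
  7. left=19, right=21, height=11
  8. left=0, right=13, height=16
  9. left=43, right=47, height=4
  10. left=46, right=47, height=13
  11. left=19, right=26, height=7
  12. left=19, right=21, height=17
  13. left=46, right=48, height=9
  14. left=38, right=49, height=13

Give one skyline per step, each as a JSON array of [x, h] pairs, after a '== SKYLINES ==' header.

== SKYLINES ==
[[23,8],[25,0]]
[[23,8],[25,0],[31,13],[33,0]]
[[13,4],[19,0],[23,8],[25,0],[31,13],[33,0]]
[[13,4],[19,0],[23,8],[25,0],[31,13],[33,0],[44,4],[46,0]]
[[13,4],[19,0],[23,8],[25,0],[29,17],[46,0]]
[[13,4],[19,0],[23,8],[25,0],[29,17],[46,0]]
[[13,4],[19,11],[21,0],[23,8],[25,0],[29,17],[46,0]]
[[0,16],[13,4],[19,11],[21,0],[23,8],[25,0],[29,17],[46,0]]
[[0,16],[13,4],[19,11],[21,0],[23,8],[25,0],[29,17],[46,4],[47,0]]
[[0,16],[13,4],[19,11],[21,0],[23,8],[25,0],[29,17],[46,13],[47,0]]
[[0,16],[13,4],[19,11],[21,7],[23,8],[25,7],[26,0],[29,17],[46,13],[47,0]]
[[0,16],[13,4],[19,17],[21,7],[23,8],[25,7],[26,0],[29,17],[46,13],[47,0]]
[[0,16],[13,4],[19,17],[21,7],[23,8],[25,7],[26,0],[29,17],[46,13],[47,9],[48,0]]
[[0,16],[13,4],[19,17],[21,7],[23,8],[25,7],[26,0],[29,17],[46,13],[49,0]]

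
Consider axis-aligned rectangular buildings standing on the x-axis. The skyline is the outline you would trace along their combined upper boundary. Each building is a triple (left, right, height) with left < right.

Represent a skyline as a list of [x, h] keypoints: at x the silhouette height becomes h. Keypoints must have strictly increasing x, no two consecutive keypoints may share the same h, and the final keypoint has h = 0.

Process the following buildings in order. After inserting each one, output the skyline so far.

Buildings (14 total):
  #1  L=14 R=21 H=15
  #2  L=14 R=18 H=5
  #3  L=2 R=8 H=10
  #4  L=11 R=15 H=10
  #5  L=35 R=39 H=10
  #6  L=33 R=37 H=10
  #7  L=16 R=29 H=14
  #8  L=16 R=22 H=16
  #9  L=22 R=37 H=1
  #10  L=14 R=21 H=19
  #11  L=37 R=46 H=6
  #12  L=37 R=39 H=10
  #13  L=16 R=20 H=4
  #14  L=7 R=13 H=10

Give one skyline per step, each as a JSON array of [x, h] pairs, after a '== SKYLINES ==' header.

== SKYLINES ==
[[14,15],[21,0]]
[[14,15],[21,0]]
[[2,10],[8,0],[14,15],[21,0]]
[[2,10],[8,0],[11,10],[14,15],[21,0]]
[[2,10],[8,0],[11,10],[14,15],[21,0],[35,10],[39,0]]
[[2,10],[8,0],[11,10],[14,15],[21,0],[33,10],[39,0]]
[[2,10],[8,0],[11,10],[14,15],[21,14],[29,0],[33,10],[39,0]]
[[2,10],[8,0],[11,10],[14,15],[16,16],[22,14],[29,0],[33,10],[39,0]]
[[2,10],[8,0],[11,10],[14,15],[16,16],[22,14],[29,1],[33,10],[39,0]]
[[2,10],[8,0],[11,10],[14,19],[21,16],[22,14],[29,1],[33,10],[39,0]]
[[2,10],[8,0],[11,10],[14,19],[21,16],[22,14],[29,1],[33,10],[39,6],[46,0]]
[[2,10],[8,0],[11,10],[14,19],[21,16],[22,14],[29,1],[33,10],[39,6],[46,0]]
[[2,10],[8,0],[11,10],[14,19],[21,16],[22,14],[29,1],[33,10],[39,6],[46,0]]
[[2,10],[14,19],[21,16],[22,14],[29,1],[33,10],[39,6],[46,0]]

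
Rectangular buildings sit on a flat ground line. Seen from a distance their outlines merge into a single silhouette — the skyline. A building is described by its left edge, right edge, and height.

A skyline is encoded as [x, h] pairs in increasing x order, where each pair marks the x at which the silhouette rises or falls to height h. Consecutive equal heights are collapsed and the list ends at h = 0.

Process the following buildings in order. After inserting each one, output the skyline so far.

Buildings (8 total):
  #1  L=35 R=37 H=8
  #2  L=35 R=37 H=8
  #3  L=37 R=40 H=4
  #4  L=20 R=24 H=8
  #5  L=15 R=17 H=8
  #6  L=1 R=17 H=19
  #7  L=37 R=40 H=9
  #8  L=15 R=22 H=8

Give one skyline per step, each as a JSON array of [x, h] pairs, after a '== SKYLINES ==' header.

== SKYLINES ==
[[35,8],[37,0]]
[[35,8],[37,0]]
[[35,8],[37,4],[40,0]]
[[20,8],[24,0],[35,8],[37,4],[40,0]]
[[15,8],[17,0],[20,8],[24,0],[35,8],[37,4],[40,0]]
[[1,19],[17,0],[20,8],[24,0],[35,8],[37,4],[40,0]]
[[1,19],[17,0],[20,8],[24,0],[35,8],[37,9],[40,0]]
[[1,19],[17,8],[24,0],[35,8],[37,9],[40,0]]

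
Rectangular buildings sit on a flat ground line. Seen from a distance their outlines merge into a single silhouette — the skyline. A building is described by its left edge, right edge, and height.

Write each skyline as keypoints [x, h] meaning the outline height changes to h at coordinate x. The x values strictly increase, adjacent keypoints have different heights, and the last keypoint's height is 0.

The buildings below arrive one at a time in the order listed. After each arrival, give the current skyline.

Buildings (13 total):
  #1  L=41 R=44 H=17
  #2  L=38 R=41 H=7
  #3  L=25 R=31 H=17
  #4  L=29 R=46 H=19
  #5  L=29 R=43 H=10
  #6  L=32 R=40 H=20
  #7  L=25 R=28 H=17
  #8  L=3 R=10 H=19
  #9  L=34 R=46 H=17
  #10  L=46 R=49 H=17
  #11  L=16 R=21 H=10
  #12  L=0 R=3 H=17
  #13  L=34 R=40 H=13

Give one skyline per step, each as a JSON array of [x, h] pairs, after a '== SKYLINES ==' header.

== SKYLINES ==
[[41,17],[44,0]]
[[38,7],[41,17],[44,0]]
[[25,17],[31,0],[38,7],[41,17],[44,0]]
[[25,17],[29,19],[46,0]]
[[25,17],[29,19],[46,0]]
[[25,17],[29,19],[32,20],[40,19],[46,0]]
[[25,17],[29,19],[32,20],[40,19],[46,0]]
[[3,19],[10,0],[25,17],[29,19],[32,20],[40,19],[46,0]]
[[3,19],[10,0],[25,17],[29,19],[32,20],[40,19],[46,0]]
[[3,19],[10,0],[25,17],[29,19],[32,20],[40,19],[46,17],[49,0]]
[[3,19],[10,0],[16,10],[21,0],[25,17],[29,19],[32,20],[40,19],[46,17],[49,0]]
[[0,17],[3,19],[10,0],[16,10],[21,0],[25,17],[29,19],[32,20],[40,19],[46,17],[49,0]]
[[0,17],[3,19],[10,0],[16,10],[21,0],[25,17],[29,19],[32,20],[40,19],[46,17],[49,0]]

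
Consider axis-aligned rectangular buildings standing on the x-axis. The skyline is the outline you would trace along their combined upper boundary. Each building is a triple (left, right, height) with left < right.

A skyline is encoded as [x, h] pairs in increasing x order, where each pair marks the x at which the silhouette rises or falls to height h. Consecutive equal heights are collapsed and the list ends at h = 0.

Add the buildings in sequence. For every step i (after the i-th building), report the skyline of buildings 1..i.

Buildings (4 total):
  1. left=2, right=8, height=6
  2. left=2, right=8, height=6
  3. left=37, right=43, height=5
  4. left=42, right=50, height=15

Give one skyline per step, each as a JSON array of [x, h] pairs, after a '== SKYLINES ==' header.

== SKYLINES ==
[[2,6],[8,0]]
[[2,6],[8,0]]
[[2,6],[8,0],[37,5],[43,0]]
[[2,6],[8,0],[37,5],[42,15],[50,0]]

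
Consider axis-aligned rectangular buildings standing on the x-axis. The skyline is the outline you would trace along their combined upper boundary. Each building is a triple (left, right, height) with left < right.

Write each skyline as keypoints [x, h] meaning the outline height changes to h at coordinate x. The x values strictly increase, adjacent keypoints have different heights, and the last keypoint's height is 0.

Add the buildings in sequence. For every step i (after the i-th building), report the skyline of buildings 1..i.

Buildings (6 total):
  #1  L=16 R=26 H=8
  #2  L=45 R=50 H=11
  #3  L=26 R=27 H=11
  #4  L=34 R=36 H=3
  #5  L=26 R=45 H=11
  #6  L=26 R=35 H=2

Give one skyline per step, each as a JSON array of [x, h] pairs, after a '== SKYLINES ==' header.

== SKYLINES ==
[[16,8],[26,0]]
[[16,8],[26,0],[45,11],[50,0]]
[[16,8],[26,11],[27,0],[45,11],[50,0]]
[[16,8],[26,11],[27,0],[34,3],[36,0],[45,11],[50,0]]
[[16,8],[26,11],[50,0]]
[[16,8],[26,11],[50,0]]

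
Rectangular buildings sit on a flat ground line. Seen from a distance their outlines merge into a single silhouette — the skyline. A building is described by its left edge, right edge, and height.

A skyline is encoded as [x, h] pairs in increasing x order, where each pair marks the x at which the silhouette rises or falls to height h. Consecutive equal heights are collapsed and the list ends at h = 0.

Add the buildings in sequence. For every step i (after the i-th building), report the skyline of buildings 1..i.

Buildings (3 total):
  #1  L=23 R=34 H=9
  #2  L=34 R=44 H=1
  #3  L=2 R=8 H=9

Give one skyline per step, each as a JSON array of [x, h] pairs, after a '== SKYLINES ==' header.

== SKYLINES ==
[[23,9],[34,0]]
[[23,9],[34,1],[44,0]]
[[2,9],[8,0],[23,9],[34,1],[44,0]]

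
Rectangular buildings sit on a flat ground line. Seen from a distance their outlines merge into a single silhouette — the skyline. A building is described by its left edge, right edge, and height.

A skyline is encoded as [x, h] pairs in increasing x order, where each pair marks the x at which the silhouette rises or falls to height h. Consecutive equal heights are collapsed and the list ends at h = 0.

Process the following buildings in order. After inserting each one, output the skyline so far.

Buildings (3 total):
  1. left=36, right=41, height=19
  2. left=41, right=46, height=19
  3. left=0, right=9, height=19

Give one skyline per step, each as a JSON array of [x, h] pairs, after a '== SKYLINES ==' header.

== SKYLINES ==
[[36,19],[41,0]]
[[36,19],[46,0]]
[[0,19],[9,0],[36,19],[46,0]]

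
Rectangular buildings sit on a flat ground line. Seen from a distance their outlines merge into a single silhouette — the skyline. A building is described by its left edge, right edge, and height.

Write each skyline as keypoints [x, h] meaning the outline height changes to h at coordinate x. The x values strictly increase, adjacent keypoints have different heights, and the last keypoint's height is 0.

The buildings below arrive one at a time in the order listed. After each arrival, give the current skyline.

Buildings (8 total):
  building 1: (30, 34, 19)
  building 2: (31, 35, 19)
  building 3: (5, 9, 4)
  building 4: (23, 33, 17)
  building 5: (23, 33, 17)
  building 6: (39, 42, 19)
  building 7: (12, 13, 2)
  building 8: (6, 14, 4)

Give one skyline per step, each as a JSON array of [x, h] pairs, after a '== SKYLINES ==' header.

== SKYLINES ==
[[30,19],[34,0]]
[[30,19],[35,0]]
[[5,4],[9,0],[30,19],[35,0]]
[[5,4],[9,0],[23,17],[30,19],[35,0]]
[[5,4],[9,0],[23,17],[30,19],[35,0]]
[[5,4],[9,0],[23,17],[30,19],[35,0],[39,19],[42,0]]
[[5,4],[9,0],[12,2],[13,0],[23,17],[30,19],[35,0],[39,19],[42,0]]
[[5,4],[14,0],[23,17],[30,19],[35,0],[39,19],[42,0]]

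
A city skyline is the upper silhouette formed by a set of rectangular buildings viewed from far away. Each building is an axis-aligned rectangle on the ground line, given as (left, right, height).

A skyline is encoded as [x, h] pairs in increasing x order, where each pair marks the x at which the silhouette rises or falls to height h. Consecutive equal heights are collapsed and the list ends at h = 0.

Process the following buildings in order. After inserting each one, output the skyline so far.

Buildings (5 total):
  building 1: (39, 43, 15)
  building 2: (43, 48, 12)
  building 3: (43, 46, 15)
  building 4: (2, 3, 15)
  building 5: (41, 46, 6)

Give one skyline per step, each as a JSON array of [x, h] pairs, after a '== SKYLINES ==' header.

== SKYLINES ==
[[39,15],[43,0]]
[[39,15],[43,12],[48,0]]
[[39,15],[46,12],[48,0]]
[[2,15],[3,0],[39,15],[46,12],[48,0]]
[[2,15],[3,0],[39,15],[46,12],[48,0]]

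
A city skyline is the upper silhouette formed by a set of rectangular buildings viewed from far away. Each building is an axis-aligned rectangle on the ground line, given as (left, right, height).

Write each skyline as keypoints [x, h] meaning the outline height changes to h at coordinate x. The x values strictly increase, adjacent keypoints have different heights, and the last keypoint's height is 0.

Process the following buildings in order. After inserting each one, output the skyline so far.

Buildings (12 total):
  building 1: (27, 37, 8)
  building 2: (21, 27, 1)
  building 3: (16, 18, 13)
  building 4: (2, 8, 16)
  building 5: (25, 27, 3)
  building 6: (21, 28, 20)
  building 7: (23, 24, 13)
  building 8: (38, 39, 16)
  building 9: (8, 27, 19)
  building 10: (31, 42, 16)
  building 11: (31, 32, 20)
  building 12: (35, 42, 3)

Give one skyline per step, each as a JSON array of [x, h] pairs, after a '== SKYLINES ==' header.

== SKYLINES ==
[[27,8],[37,0]]
[[21,1],[27,8],[37,0]]
[[16,13],[18,0],[21,1],[27,8],[37,0]]
[[2,16],[8,0],[16,13],[18,0],[21,1],[27,8],[37,0]]
[[2,16],[8,0],[16,13],[18,0],[21,1],[25,3],[27,8],[37,0]]
[[2,16],[8,0],[16,13],[18,0],[21,20],[28,8],[37,0]]
[[2,16],[8,0],[16,13],[18,0],[21,20],[28,8],[37,0]]
[[2,16],[8,0],[16,13],[18,0],[21,20],[28,8],[37,0],[38,16],[39,0]]
[[2,16],[8,19],[21,20],[28,8],[37,0],[38,16],[39,0]]
[[2,16],[8,19],[21,20],[28,8],[31,16],[42,0]]
[[2,16],[8,19],[21,20],[28,8],[31,20],[32,16],[42,0]]
[[2,16],[8,19],[21,20],[28,8],[31,20],[32,16],[42,0]]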